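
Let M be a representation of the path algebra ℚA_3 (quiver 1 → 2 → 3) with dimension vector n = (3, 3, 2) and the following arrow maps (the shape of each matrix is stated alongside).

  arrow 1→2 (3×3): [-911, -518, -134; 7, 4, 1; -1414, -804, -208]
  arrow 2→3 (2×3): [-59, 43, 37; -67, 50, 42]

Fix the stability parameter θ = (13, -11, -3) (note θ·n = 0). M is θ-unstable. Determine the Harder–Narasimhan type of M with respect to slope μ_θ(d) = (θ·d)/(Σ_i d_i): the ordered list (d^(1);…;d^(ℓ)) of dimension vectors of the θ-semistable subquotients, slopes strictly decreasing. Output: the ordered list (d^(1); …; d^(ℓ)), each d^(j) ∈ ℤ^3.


Interval decomposition of M: I[1,1], I[1,3]^2, I[2,2].
HN type (ℓ=3): μ^(1)=13; μ^(2)=-1/3; μ^(3)=-11

((1, 0, 0); (2, 2, 2); (0, 1, 0))


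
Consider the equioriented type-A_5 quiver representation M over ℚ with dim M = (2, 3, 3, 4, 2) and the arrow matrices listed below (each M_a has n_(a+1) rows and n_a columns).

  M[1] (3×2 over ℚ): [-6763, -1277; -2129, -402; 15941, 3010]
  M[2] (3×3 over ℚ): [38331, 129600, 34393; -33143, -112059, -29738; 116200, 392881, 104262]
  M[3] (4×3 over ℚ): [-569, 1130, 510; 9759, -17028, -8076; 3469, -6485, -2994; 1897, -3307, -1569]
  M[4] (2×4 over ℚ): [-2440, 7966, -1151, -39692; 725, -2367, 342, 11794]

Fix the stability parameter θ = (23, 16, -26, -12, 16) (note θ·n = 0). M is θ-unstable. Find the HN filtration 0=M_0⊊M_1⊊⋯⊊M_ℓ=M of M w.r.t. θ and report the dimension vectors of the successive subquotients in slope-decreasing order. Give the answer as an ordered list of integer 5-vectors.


Interval decomposition of M: I[1,4]^2, I[2,5], I[4,5].
HN type (ℓ=4): μ^(1)=16; μ^(2)=1/4; μ^(3)=-22/3; μ^(4)=-12

((0, 0, 0, 0, 2); (2, 2, 2, 2, 0); (0, 1, 1, 1, 0); (0, 0, 0, 1, 0))


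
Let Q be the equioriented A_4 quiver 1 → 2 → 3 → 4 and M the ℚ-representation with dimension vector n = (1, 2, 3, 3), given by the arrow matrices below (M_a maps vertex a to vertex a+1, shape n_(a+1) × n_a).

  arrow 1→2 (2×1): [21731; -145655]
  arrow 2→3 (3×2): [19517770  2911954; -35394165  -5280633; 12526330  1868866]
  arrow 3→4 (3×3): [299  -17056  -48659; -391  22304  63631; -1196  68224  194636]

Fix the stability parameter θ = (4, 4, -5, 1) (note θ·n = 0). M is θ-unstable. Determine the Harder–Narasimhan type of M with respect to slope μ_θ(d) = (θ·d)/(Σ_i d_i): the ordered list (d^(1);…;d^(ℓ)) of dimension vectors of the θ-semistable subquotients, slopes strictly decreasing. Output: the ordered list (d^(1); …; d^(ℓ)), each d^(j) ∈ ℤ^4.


Interval decomposition of M: I[1,2], I[2,3], I[3,3], I[3,4], I[4,4]^2.
HN type (ℓ=4): μ^(1)=4; μ^(2)=1; μ^(3)=-1/2; μ^(4)=-5

((1, 1, 0, 0); (0, 0, 0, 3); (0, 1, 1, 0); (0, 0, 2, 0))


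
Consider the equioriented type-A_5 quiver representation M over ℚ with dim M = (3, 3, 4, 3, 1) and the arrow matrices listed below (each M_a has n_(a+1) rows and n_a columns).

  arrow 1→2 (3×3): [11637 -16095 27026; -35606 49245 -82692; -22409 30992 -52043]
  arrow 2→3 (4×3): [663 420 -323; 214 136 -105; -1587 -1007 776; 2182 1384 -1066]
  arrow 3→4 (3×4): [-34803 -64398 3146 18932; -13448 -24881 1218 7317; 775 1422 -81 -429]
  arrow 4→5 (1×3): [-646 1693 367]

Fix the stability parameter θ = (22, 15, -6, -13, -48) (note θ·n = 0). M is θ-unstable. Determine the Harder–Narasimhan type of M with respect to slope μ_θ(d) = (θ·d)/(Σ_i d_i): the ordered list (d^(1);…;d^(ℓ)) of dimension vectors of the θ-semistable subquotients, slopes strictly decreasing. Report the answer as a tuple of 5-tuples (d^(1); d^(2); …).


Barcode: M ≅ I[1,4]^2, I[1,5], I[3,3]. HN layers by μ_θ (2 steps, strictly decreasing):
  μ^(1)=9/2; μ^(2)=-6

((2, 2, 2, 2, 0); (1, 1, 2, 1, 1))


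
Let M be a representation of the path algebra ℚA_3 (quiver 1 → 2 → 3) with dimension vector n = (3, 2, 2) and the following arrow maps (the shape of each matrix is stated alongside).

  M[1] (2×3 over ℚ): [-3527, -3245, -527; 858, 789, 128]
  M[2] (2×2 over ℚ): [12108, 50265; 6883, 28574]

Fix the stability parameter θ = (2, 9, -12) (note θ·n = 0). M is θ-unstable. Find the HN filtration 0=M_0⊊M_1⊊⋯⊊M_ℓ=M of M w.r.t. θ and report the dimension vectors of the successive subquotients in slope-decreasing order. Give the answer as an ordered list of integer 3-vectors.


Barcode: M ≅ I[1,1], I[1,3]^2. HN layers by μ_θ (2 steps, strictly decreasing):
  μ^(1)=2; μ^(2)=-1/3

((1, 0, 0); (2, 2, 2))


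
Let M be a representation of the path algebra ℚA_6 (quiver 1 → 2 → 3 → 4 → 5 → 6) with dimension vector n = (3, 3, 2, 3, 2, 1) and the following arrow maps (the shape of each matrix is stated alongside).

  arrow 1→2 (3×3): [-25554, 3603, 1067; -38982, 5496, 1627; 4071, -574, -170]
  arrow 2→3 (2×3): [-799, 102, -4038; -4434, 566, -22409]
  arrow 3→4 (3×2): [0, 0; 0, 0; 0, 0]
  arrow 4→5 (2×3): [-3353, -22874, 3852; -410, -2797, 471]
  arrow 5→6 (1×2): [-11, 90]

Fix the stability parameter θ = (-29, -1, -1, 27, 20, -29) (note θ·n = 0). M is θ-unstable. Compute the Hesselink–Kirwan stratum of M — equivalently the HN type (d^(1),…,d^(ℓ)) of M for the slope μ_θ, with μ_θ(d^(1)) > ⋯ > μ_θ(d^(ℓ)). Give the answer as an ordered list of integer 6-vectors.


Barcode: M ≅ I[1,2], I[1,3]^2, I[4,4], I[4,5], I[4,6]. HN layers by μ_θ (5 steps, strictly decreasing):
  μ^(1)=27; μ^(2)=47/2; μ^(3)=6; μ^(4)=-1; μ^(5)=-29

((0, 0, 0, 1, 0, 0); (0, 0, 0, 1, 1, 0); (0, 0, 0, 1, 1, 1); (0, 3, 2, 0, 0, 0); (3, 0, 0, 0, 0, 0))


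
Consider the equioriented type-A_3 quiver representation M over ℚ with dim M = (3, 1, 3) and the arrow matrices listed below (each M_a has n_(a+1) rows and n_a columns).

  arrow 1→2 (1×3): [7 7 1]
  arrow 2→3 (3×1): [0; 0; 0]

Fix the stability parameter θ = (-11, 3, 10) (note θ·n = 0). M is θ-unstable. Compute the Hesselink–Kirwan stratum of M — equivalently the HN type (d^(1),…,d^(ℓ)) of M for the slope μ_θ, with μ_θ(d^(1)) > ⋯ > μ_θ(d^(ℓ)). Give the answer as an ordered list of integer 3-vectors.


Interval decomposition of M: I[1,1]^2, I[1,2], I[3,3]^3.
HN type (ℓ=3): μ^(1)=10; μ^(2)=3; μ^(3)=-11

((0, 0, 3); (0, 1, 0); (3, 0, 0))


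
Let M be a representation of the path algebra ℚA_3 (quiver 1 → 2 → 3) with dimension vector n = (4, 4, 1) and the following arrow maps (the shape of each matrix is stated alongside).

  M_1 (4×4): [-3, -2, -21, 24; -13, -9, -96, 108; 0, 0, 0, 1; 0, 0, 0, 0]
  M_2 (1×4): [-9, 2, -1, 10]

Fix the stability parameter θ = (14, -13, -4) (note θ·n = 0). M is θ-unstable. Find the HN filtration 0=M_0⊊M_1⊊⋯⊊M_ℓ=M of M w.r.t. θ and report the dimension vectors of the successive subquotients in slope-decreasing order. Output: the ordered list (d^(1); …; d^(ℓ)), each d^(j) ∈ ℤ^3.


Via rank(M_{q-1}∘⋯∘M_p): M ≅ I[1,1], I[1,2]^2, I[1,3], I[2,2].
μ_θ-semistable layers: μ^(1)=14; μ^(2)=1/2; μ^(3)=-1; μ^(4)=-13

((1, 0, 0); (2, 2, 0); (1, 1, 1); (0, 1, 0))


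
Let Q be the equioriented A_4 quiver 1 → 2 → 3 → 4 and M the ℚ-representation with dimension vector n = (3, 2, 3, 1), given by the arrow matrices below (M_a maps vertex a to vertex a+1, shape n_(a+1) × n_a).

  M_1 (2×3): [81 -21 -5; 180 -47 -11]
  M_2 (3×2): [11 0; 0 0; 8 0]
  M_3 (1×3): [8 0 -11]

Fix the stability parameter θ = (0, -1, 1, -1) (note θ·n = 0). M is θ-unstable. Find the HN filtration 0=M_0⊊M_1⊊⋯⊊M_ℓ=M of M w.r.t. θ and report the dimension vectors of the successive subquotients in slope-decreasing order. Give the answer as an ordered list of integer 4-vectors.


Barcode: M ≅ I[1,1], I[1,2], I[1,3], I[3,3], I[3,4]. HN layers by μ_θ (3 steps, strictly decreasing):
  μ^(1)=1; μ^(2)=0; μ^(3)=-1/2

((0, 0, 2, 0); (1, 0, 1, 1); (2, 2, 0, 0))


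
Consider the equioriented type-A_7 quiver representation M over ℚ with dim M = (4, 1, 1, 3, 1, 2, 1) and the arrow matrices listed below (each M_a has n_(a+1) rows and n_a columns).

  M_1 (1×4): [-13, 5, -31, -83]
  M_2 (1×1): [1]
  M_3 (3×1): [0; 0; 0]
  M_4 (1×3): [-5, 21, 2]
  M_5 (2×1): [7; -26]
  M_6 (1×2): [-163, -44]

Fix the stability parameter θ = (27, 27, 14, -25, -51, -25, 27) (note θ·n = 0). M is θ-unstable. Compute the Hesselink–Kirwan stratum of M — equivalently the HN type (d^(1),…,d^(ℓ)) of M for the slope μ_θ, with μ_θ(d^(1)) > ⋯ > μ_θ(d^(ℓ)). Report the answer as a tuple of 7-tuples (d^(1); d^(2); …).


Barcode: M ≅ I[1,1]^3, I[1,3], I[4,4]^2, I[4,7], I[6,6]. HN layers by μ_θ (4 steps, strictly decreasing):
  μ^(1)=27; μ^(2)=68/3; μ^(3)=-25; μ^(4)=-38

((3, 0, 0, 0, 0, 0, 1); (1, 1, 1, 0, 0, 0, 0); (0, 0, 0, 2, 0, 2, 0); (0, 0, 0, 1, 1, 0, 0))


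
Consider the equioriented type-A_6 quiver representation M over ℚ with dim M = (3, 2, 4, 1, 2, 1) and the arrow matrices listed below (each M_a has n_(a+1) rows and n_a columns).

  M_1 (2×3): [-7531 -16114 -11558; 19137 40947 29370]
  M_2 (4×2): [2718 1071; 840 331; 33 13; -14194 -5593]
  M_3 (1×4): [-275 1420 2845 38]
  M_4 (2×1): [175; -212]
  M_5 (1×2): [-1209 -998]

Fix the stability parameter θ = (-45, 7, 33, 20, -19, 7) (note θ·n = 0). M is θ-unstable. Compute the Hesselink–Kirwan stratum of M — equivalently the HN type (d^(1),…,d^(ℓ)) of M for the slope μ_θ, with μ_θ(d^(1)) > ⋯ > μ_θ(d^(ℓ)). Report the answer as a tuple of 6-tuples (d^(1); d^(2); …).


Interval decomposition of M: I[1,1], I[1,3], I[1,6], I[3,3]^2, I[5,5].
HN type (ℓ=5): μ^(1)=33; μ^(2)=41/4; μ^(3)=7; μ^(4)=-19; μ^(5)=-45

((0, 0, 3, 0, 0, 0); (0, 0, 1, 1, 1, 1); (0, 2, 0, 0, 0, 0); (0, 0, 0, 0, 1, 0); (3, 0, 0, 0, 0, 0))


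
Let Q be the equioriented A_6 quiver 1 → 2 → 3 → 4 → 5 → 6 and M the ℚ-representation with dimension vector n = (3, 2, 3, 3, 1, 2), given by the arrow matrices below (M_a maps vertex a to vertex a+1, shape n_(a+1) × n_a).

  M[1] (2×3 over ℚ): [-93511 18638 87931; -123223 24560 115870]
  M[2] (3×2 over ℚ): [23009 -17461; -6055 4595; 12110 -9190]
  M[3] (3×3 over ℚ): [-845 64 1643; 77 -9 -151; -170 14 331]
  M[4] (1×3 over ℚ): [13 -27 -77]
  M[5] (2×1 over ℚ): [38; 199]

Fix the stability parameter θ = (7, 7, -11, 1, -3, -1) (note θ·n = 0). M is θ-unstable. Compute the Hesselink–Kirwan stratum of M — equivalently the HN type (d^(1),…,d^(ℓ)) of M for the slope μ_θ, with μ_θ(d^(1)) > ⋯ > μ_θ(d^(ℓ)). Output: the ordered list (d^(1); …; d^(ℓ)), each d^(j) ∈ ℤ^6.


Interval decomposition of M: I[1,1], I[1,2], I[1,6], I[3,4]^2, I[6,6].
HN type (ℓ=5): μ^(1)=7; μ^(2)=1; μ^(3)=0; μ^(4)=-1; μ^(5)=-11

((2, 1, 0, 0, 0, 0); (0, 0, 0, 2, 0, 0); (1, 1, 1, 1, 1, 1); (0, 0, 0, 0, 0, 1); (0, 0, 2, 0, 0, 0))


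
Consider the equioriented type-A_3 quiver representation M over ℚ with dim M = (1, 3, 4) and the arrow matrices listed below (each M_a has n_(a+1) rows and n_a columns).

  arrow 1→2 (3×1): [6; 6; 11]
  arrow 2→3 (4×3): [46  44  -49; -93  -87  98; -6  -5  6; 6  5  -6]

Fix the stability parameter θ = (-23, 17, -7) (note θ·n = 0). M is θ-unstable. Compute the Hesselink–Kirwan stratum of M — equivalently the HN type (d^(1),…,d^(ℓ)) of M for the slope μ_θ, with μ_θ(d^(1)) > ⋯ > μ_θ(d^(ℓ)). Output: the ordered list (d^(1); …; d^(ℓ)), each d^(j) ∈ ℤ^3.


Barcode: M ≅ I[1,3], I[2,3]^2, I[3,3]. HN layers by μ_θ (3 steps, strictly decreasing):
  μ^(1)=5; μ^(2)=-7; μ^(3)=-23

((0, 3, 3); (0, 0, 1); (1, 0, 0))


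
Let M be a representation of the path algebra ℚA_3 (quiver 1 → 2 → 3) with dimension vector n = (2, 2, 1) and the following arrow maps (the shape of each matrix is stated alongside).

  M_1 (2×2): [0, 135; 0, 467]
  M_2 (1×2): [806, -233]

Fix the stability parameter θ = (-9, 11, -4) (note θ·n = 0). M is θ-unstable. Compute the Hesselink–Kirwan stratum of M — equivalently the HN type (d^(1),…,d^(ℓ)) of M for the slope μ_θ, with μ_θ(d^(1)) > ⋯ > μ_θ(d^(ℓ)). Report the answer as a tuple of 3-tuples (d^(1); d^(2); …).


Via rank(M_{q-1}∘⋯∘M_p): M ≅ I[1,1], I[1,3], I[2,2].
μ_θ-semistable layers: μ^(1)=11; μ^(2)=7/2; μ^(3)=-9

((0, 1, 0); (0, 1, 1); (2, 0, 0))


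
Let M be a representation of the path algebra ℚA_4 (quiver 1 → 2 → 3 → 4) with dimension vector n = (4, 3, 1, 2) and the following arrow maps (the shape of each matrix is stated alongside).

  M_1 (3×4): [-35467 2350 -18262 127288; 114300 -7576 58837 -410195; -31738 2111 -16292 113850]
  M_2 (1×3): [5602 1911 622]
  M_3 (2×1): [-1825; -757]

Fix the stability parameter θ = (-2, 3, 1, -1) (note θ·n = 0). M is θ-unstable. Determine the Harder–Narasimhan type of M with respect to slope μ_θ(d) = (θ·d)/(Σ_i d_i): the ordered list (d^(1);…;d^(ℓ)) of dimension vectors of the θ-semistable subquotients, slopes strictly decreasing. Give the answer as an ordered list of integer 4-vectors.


Barcode: M ≅ I[1,1], I[1,2]^2, I[1,4], I[4,4]. HN layers by μ_θ (4 steps, strictly decreasing):
  μ^(1)=3; μ^(2)=1; μ^(3)=-1; μ^(4)=-2

((0, 2, 0, 0); (0, 1, 1, 1); (0, 0, 0, 1); (4, 0, 0, 0))


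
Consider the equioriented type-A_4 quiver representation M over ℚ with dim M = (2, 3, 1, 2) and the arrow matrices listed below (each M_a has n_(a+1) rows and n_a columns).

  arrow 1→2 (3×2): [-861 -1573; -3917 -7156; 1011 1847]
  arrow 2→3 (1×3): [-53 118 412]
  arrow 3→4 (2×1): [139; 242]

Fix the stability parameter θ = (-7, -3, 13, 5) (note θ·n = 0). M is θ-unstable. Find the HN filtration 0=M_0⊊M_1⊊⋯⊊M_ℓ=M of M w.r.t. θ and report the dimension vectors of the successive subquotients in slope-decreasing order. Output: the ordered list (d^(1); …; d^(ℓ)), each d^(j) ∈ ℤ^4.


Interval decomposition of M: I[1,2], I[1,4], I[2,2], I[4,4].
HN type (ℓ=4): μ^(1)=9; μ^(2)=5; μ^(3)=-3; μ^(4)=-7

((0, 0, 1, 1); (0, 0, 0, 1); (0, 3, 0, 0); (2, 0, 0, 0))


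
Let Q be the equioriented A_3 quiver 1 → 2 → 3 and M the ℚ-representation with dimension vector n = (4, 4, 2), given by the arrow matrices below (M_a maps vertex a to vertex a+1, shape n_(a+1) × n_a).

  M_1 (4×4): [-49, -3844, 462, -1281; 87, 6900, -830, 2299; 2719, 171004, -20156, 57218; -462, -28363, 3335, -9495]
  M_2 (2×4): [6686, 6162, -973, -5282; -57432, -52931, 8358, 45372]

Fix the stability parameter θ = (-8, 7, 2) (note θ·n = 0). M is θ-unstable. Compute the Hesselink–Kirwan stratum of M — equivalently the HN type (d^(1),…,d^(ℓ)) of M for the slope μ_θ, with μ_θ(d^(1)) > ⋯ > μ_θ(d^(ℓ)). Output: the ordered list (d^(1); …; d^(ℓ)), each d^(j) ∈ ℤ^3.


Interval decomposition of M: I[1,2]^2, I[1,3]^2.
HN type (ℓ=3): μ^(1)=7; μ^(2)=9/2; μ^(3)=-8

((0, 2, 0); (0, 2, 2); (4, 0, 0))


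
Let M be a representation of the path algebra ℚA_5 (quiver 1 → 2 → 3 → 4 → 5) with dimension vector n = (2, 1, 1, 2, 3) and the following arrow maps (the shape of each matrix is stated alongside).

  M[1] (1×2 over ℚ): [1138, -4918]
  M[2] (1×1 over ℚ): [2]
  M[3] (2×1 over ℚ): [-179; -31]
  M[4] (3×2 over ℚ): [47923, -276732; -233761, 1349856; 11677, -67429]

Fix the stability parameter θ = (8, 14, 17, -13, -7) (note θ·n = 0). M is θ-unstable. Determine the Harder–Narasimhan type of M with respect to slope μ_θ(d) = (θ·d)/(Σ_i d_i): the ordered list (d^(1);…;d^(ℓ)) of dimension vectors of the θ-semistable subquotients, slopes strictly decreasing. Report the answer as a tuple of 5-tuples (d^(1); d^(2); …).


Via rank(M_{q-1}∘⋯∘M_p): M ≅ I[1,1], I[1,5], I[4,5], I[5,5].
μ_θ-semistable layers: μ^(1)=8; μ^(2)=19/5; μ^(3)=-7; μ^(4)=-13

((1, 0, 0, 0, 0); (1, 1, 1, 1, 1); (0, 0, 0, 0, 2); (0, 0, 0, 1, 0))


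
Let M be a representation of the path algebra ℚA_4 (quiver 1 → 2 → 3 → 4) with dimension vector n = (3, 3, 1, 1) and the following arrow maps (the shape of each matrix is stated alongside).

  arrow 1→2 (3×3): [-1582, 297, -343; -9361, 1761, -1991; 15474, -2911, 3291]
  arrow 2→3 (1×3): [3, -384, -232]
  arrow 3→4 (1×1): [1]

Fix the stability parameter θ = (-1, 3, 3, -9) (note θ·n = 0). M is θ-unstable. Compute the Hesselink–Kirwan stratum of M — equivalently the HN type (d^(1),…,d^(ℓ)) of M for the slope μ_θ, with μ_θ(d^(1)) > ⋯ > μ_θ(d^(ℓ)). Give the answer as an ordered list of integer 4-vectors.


Barcode: M ≅ I[1,2]^2, I[1,4]. HN layers by μ_θ (2 steps, strictly decreasing):
  μ^(1)=3; μ^(2)=-1

((0, 2, 0, 0); (3, 1, 1, 1))


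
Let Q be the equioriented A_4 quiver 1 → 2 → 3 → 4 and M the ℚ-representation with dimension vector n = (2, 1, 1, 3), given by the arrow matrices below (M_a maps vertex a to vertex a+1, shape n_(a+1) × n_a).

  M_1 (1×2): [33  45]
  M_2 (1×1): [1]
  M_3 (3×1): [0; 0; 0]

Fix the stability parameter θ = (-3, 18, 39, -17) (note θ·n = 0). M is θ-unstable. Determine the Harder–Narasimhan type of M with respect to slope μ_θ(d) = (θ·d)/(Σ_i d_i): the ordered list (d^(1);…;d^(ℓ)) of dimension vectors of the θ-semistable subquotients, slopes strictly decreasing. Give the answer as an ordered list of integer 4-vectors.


Interval decomposition of M: I[1,1], I[1,3], I[4,4]^3.
HN type (ℓ=4): μ^(1)=39; μ^(2)=18; μ^(3)=-3; μ^(4)=-17

((0, 0, 1, 0); (0, 1, 0, 0); (2, 0, 0, 0); (0, 0, 0, 3))


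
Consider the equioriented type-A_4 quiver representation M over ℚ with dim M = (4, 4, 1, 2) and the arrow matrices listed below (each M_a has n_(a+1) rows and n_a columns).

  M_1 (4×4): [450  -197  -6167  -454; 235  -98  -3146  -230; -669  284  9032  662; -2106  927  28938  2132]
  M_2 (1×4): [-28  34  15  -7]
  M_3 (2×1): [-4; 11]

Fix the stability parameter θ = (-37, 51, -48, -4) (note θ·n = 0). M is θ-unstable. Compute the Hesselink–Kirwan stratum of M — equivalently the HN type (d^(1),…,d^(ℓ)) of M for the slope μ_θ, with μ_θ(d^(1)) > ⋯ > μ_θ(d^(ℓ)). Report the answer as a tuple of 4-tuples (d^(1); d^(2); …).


Interval decomposition of M: I[1,1], I[1,2]^2, I[1,4], I[2,2], I[4,4].
HN type (ℓ=4): μ^(1)=51; μ^(2)=-1/3; μ^(3)=-4; μ^(4)=-37

((0, 3, 0, 0); (0, 1, 1, 1); (0, 0, 0, 1); (4, 0, 0, 0))


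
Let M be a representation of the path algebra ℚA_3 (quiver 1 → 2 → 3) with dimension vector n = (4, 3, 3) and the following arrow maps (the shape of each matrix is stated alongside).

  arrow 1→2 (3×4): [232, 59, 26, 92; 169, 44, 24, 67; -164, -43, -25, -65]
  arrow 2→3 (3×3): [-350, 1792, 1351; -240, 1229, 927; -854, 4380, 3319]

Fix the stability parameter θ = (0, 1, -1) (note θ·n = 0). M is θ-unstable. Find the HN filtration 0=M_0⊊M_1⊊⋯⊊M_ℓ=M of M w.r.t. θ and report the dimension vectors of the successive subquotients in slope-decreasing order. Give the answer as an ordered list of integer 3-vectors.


Barcode: M ≅ I[1,1], I[1,2], I[1,3]^2, I[3,3]. HN layers by μ_θ (3 steps, strictly decreasing):
  μ^(1)=1; μ^(2)=0; μ^(3)=-1

((0, 1, 0); (4, 2, 2); (0, 0, 1))


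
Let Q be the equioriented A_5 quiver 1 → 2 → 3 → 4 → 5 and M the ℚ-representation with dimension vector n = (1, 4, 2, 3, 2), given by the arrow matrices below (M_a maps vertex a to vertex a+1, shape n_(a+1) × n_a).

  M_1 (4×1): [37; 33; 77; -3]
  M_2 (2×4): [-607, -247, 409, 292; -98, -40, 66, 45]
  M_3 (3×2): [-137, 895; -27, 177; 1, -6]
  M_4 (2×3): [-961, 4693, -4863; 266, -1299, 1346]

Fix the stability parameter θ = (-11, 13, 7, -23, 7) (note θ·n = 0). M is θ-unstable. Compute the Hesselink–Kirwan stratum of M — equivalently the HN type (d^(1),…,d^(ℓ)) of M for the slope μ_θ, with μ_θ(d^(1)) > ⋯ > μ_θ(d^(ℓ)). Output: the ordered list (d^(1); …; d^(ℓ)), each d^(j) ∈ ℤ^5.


Interval decomposition of M: I[1,5], I[2,2]^2, I[2,5], I[4,4].
HN type (ℓ=5): μ^(1)=13; μ^(2)=7; μ^(3)=-1; μ^(4)=-11; μ^(5)=-23

((0, 2, 0, 0, 0); (0, 0, 0, 0, 2); (0, 2, 2, 2, 0); (1, 0, 0, 0, 0); (0, 0, 0, 1, 0))


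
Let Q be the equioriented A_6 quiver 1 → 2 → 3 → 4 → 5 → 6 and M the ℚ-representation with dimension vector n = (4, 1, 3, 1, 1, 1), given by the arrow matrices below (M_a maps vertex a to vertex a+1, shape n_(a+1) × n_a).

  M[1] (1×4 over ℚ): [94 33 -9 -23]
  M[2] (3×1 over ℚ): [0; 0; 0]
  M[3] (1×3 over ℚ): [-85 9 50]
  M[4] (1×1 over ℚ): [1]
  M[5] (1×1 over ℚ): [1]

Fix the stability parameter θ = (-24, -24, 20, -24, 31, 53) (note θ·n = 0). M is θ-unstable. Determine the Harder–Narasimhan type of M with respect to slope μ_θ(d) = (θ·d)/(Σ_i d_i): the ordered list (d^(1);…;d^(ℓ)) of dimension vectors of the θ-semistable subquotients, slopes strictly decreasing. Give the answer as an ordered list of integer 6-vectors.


Barcode: M ≅ I[1,1]^3, I[1,2], I[3,3]^2, I[3,6]. HN layers by μ_θ (5 steps, strictly decreasing):
  μ^(1)=53; μ^(2)=31; μ^(3)=20; μ^(4)=-2; μ^(5)=-24

((0, 0, 0, 0, 0, 1); (0, 0, 0, 0, 1, 0); (0, 0, 2, 0, 0, 0); (0, 0, 1, 1, 0, 0); (4, 1, 0, 0, 0, 0))


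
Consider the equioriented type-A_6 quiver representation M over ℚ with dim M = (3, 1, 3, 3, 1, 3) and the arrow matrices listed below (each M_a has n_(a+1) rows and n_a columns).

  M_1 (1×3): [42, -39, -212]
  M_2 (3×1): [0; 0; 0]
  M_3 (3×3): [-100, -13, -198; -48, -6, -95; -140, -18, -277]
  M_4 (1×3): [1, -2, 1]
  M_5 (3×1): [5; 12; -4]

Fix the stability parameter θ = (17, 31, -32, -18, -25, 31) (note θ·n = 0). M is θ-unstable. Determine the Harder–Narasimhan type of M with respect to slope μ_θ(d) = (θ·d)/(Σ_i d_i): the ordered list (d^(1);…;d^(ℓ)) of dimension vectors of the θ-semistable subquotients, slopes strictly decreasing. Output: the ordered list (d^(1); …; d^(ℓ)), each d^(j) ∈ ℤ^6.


Interval decomposition of M: I[1,1]^2, I[1,2], I[3,4]^2, I[3,6], I[6,6]^2.
HN type (ℓ=5): μ^(1)=31; μ^(2)=17; μ^(3)=-18; μ^(4)=-43/2; μ^(5)=-32

((0, 1, 0, 0, 0, 3); (3, 0, 0, 0, 0, 0); (0, 0, 0, 2, 0, 0); (0, 0, 0, 1, 1, 0); (0, 0, 3, 0, 0, 0))


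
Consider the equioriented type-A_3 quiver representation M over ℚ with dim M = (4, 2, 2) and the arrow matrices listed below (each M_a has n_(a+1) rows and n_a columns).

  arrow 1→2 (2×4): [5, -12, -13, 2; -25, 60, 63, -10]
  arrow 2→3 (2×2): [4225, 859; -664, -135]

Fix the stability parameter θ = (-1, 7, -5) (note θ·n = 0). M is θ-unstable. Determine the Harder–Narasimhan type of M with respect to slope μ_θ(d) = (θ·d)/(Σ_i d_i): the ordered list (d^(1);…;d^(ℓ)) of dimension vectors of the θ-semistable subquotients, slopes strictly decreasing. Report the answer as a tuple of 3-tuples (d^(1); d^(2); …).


Barcode: M ≅ I[1,1]^2, I[1,3]^2. HN layers by μ_θ (2 steps, strictly decreasing):
  μ^(1)=1; μ^(2)=-1

((0, 2, 2); (4, 0, 0))


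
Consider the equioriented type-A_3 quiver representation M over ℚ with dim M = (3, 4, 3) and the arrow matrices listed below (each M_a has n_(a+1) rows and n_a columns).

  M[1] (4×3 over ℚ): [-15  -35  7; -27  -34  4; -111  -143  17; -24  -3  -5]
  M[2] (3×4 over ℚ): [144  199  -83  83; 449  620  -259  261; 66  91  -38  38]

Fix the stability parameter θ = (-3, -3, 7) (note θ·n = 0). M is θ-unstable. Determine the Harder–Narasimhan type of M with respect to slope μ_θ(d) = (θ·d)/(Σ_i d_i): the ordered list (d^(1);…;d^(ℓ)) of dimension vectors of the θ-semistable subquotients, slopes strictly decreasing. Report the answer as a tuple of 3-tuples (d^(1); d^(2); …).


Via rank(M_{q-1}∘⋯∘M_p): M ≅ I[1,3]^3, I[2,2].
μ_θ-semistable layers: μ^(1)=7; μ^(2)=-3

((0, 0, 3); (3, 4, 0))


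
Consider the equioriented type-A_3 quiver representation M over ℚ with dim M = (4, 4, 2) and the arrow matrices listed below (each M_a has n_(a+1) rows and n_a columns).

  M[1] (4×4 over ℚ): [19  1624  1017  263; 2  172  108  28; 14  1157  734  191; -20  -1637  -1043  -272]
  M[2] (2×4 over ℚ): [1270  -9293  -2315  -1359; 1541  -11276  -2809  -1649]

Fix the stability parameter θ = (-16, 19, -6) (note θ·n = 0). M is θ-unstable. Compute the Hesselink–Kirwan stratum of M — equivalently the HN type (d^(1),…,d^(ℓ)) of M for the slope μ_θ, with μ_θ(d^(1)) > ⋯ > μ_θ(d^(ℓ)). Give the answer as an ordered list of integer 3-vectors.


Interval decomposition of M: I[1,1], I[1,2], I[1,3]^2, I[2,2].
HN type (ℓ=3): μ^(1)=19; μ^(2)=13/2; μ^(3)=-16

((0, 2, 0); (0, 2, 2); (4, 0, 0))


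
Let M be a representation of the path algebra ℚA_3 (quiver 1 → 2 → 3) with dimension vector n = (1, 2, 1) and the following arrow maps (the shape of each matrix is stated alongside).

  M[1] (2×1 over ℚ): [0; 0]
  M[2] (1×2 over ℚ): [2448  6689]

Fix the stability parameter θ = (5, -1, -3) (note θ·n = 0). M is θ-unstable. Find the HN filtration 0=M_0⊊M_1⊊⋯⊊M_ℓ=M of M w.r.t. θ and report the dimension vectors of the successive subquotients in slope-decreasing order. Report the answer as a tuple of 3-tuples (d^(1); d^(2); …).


Interval decomposition of M: I[1,1], I[2,2], I[2,3].
HN type (ℓ=3): μ^(1)=5; μ^(2)=-1; μ^(3)=-2

((1, 0, 0); (0, 1, 0); (0, 1, 1))


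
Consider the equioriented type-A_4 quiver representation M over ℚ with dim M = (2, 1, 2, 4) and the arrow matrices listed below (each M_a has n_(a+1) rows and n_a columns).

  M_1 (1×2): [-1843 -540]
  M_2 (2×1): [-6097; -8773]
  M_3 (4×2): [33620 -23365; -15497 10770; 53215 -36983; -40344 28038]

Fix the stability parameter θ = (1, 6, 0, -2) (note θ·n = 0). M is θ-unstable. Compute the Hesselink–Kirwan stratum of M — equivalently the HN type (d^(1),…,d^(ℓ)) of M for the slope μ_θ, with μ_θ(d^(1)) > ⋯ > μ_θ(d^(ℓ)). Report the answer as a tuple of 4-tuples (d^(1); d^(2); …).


Barcode: M ≅ I[1,1], I[1,4], I[3,4], I[4,4]^2. HN layers by μ_θ (4 steps, strictly decreasing):
  μ^(1)=4/3; μ^(2)=1; μ^(3)=-1; μ^(4)=-2

((0, 1, 1, 1); (2, 0, 0, 0); (0, 0, 1, 1); (0, 0, 0, 2))


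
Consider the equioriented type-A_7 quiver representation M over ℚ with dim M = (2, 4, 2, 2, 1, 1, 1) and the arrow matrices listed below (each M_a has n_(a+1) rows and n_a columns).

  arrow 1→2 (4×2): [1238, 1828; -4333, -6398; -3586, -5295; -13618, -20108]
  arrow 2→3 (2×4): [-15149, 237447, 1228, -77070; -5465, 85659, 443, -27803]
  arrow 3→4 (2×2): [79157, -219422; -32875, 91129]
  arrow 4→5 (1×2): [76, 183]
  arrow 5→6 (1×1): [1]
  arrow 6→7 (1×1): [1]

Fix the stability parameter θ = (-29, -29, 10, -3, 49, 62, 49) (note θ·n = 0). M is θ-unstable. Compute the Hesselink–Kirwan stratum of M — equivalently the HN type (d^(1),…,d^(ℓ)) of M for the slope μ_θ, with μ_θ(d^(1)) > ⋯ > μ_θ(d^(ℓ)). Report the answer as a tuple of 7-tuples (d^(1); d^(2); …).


Via rank(M_{q-1}∘⋯∘M_p): M ≅ I[1,4], I[1,7], I[2,2]^2.
μ_θ-semistable layers: μ^(1)=111/2; μ^(2)=49; μ^(3)=7/2; μ^(4)=-29

((0, 0, 0, 0, 0, 1, 1); (0, 0, 0, 0, 1, 0, 0); (0, 0, 2, 2, 0, 0, 0); (2, 4, 0, 0, 0, 0, 0))


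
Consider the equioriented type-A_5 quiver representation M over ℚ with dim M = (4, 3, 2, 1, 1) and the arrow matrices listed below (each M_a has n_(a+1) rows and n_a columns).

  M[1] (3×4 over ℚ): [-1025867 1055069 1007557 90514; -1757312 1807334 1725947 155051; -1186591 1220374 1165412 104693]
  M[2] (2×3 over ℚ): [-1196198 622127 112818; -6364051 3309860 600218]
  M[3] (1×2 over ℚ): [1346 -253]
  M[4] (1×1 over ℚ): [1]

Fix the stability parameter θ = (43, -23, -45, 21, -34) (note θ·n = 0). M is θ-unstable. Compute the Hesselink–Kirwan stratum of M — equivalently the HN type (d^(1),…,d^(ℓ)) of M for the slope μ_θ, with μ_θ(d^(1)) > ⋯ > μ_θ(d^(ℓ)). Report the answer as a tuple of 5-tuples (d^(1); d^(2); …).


Barcode: M ≅ I[1,1], I[1,2], I[1,3], I[1,5]. HN layers by μ_θ (4 steps, strictly decreasing):
  μ^(1)=43; μ^(2)=10; μ^(3)=-13/2; μ^(4)=-25/3

((1, 0, 0, 0, 0); (1, 1, 0, 0, 0); (0, 0, 0, 1, 1); (2, 2, 2, 0, 0))


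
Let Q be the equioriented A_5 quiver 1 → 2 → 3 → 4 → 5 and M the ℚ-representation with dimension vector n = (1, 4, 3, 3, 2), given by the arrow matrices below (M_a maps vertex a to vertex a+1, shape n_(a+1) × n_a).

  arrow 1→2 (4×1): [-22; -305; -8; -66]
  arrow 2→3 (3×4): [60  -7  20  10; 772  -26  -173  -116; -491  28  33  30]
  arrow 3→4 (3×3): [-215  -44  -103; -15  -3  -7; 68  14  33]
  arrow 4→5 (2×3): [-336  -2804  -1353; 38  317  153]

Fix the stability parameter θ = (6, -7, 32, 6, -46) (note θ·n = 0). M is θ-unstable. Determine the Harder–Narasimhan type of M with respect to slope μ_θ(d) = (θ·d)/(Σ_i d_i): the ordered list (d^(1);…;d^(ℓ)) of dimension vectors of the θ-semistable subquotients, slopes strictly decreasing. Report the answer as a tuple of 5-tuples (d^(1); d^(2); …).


Via rank(M_{q-1}∘⋯∘M_p): M ≅ I[1,5], I[2,2], I[2,4], I[2,5].
μ_θ-semistable layers: μ^(1)=19; μ^(2)=-9/5; μ^(3)=-8/3; μ^(4)=-7

((0, 0, 1, 1, 0); (1, 1, 1, 1, 1); (0, 0, 1, 1, 1); (0, 3, 0, 0, 0))


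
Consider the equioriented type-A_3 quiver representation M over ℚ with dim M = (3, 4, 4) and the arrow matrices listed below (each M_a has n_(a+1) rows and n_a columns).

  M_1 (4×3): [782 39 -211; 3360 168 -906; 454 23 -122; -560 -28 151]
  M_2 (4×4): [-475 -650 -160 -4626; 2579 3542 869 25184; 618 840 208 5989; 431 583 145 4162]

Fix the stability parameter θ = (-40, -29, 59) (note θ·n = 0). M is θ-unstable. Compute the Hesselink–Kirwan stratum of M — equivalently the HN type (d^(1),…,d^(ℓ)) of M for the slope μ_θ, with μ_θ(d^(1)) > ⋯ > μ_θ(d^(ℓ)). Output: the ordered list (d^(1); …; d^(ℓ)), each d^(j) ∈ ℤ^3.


Via rank(M_{q-1}∘⋯∘M_p): M ≅ I[1,1], I[1,3]^2, I[2,3]^2.
μ_θ-semistable layers: μ^(1)=59; μ^(2)=-29; μ^(3)=-40

((0, 0, 4); (0, 4, 0); (3, 0, 0))


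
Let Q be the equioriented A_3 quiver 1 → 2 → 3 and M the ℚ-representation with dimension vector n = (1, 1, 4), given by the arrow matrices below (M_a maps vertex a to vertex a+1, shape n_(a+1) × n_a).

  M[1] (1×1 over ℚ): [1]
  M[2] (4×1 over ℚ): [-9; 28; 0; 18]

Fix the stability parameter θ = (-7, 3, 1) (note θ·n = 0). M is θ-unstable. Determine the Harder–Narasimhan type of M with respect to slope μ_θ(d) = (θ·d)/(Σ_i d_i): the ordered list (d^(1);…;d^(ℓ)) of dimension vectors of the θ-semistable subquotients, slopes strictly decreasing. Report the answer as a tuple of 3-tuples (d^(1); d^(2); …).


Barcode: M ≅ I[1,3], I[3,3]^3. HN layers by μ_θ (3 steps, strictly decreasing):
  μ^(1)=2; μ^(2)=1; μ^(3)=-7

((0, 1, 1); (0, 0, 3); (1, 0, 0))


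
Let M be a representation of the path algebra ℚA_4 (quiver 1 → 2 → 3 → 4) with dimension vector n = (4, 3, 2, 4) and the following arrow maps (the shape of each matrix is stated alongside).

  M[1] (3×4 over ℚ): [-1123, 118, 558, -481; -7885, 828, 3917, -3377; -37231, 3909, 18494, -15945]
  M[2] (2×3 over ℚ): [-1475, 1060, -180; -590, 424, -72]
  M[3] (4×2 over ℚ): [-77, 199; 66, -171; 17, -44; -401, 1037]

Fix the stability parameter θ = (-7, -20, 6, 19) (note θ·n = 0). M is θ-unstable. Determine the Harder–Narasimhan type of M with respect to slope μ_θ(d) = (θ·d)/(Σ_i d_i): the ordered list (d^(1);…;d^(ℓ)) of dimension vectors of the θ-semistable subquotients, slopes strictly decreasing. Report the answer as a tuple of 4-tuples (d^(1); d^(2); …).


Interval decomposition of M: I[1,1], I[1,2]^2, I[1,4], I[3,4], I[4,4]^2.
HN type (ℓ=4): μ^(1)=19; μ^(2)=6; μ^(3)=-7; μ^(4)=-27/2

((0, 0, 0, 4); (0, 0, 2, 0); (1, 0, 0, 0); (3, 3, 0, 0))


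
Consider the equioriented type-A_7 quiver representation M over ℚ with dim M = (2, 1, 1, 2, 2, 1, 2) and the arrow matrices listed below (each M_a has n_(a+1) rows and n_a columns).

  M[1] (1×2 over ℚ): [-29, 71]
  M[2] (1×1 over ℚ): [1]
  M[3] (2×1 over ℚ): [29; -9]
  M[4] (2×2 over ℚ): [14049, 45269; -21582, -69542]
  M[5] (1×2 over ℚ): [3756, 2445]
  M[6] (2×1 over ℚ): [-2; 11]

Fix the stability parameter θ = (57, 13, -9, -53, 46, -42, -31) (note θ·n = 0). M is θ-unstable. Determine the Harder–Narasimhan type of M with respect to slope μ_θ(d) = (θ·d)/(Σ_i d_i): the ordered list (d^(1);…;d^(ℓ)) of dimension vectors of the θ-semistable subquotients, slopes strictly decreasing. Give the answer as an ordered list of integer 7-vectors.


Via rank(M_{q-1}∘⋯∘M_p): M ≅ I[1,1], I[1,4], I[4,7], I[5,5], I[7,7].
μ_θ-semistable layers: μ^(1)=57; μ^(2)=46; μ^(3)=2; μ^(4)=-9; μ^(5)=-31; μ^(6)=-53

((1, 0, 0, 0, 0, 0, 0); (0, 0, 0, 0, 1, 0, 0); (1, 1, 1, 1, 0, 0, 0); (0, 0, 0, 0, 1, 1, 1); (0, 0, 0, 0, 0, 0, 1); (0, 0, 0, 1, 0, 0, 0))


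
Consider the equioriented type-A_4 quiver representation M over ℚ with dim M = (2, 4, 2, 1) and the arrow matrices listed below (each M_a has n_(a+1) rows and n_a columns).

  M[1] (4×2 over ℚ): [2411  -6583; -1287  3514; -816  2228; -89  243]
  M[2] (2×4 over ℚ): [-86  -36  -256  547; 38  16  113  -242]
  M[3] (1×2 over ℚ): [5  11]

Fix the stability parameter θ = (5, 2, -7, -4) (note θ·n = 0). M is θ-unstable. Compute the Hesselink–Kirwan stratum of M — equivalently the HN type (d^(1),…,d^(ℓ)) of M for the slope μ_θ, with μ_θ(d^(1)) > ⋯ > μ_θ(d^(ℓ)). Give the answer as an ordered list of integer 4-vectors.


Interval decomposition of M: I[1,2], I[1,4], I[2,2], I[2,3].
HN type (ℓ=4): μ^(1)=7/2; μ^(2)=2; μ^(3)=-1; μ^(4)=-5/2

((1, 1, 0, 0); (0, 1, 0, 0); (1, 1, 1, 1); (0, 1, 1, 0))


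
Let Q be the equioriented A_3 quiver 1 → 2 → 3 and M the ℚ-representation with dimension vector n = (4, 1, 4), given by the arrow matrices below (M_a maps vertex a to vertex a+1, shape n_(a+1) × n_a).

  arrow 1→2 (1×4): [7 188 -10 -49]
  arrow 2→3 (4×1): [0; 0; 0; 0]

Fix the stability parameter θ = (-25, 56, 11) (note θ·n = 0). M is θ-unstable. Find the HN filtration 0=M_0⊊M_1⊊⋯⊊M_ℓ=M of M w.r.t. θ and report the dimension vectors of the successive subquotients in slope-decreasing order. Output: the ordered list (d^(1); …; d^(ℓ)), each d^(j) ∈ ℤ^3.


Barcode: M ≅ I[1,1]^3, I[1,2], I[3,3]^4. HN layers by μ_θ (3 steps, strictly decreasing):
  μ^(1)=56; μ^(2)=11; μ^(3)=-25

((0, 1, 0); (0, 0, 4); (4, 0, 0))


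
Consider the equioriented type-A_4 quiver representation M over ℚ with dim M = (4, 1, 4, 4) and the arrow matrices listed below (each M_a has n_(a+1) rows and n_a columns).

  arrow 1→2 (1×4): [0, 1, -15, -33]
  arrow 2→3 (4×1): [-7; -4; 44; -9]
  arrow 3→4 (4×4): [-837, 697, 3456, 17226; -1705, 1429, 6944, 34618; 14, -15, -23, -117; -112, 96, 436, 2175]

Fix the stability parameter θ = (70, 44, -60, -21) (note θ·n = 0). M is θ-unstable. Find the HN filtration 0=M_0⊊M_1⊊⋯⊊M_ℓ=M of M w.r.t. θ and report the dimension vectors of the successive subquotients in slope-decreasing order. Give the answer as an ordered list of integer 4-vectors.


Barcode: M ≅ I[1,1]^3, I[1,4], I[3,4]^3. HN layers by μ_θ (4 steps, strictly decreasing):
  μ^(1)=70; μ^(2)=33/4; μ^(3)=-21; μ^(4)=-60

((3, 0, 0, 0); (1, 1, 1, 1); (0, 0, 0, 3); (0, 0, 3, 0))


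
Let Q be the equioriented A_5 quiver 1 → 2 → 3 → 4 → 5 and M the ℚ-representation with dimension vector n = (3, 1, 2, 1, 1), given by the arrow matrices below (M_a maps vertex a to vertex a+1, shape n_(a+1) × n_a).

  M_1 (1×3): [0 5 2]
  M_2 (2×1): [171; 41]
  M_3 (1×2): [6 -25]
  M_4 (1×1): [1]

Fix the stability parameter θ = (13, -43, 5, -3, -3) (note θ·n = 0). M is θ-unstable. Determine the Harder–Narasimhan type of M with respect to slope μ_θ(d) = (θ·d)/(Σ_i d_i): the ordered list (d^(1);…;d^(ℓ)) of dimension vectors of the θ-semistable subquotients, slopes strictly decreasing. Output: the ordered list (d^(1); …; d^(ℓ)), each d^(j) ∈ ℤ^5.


Interval decomposition of M: I[1,1]^2, I[1,5], I[3,3].
HN type (ℓ=4): μ^(1)=13; μ^(2)=5; μ^(3)=-1/3; μ^(4)=-15

((2, 0, 0, 0, 0); (0, 0, 1, 0, 0); (0, 0, 1, 1, 1); (1, 1, 0, 0, 0))


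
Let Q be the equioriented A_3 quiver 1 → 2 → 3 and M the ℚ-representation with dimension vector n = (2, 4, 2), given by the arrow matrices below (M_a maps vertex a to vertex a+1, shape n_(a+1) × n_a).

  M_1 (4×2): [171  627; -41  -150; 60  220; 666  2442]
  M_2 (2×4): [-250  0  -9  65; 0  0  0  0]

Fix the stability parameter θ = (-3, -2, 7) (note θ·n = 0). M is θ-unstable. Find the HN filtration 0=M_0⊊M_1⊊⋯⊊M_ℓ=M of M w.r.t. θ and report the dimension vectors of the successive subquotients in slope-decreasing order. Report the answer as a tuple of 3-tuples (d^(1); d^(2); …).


Barcode: M ≅ I[1,2]^2, I[2,2], I[2,3], I[3,3]. HN layers by μ_θ (3 steps, strictly decreasing):
  μ^(1)=7; μ^(2)=-2; μ^(3)=-3

((0, 0, 2); (0, 4, 0); (2, 0, 0))


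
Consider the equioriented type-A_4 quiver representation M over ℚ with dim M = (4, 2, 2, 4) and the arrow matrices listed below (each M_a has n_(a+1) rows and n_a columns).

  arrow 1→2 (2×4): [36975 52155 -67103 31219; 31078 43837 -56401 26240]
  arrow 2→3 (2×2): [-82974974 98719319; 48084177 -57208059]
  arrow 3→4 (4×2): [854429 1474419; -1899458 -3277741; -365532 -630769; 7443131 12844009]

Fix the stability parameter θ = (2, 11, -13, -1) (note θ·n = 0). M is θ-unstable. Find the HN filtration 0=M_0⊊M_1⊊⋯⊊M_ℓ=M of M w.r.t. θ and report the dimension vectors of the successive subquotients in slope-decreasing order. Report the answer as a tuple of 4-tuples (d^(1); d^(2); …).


Interval decomposition of M: I[1,1]^2, I[1,4]^2, I[4,4]^2.
HN type (ℓ=3): μ^(1)=2; μ^(2)=-1/4; μ^(3)=-1

((2, 0, 0, 0); (2, 2, 2, 2); (0, 0, 0, 2))


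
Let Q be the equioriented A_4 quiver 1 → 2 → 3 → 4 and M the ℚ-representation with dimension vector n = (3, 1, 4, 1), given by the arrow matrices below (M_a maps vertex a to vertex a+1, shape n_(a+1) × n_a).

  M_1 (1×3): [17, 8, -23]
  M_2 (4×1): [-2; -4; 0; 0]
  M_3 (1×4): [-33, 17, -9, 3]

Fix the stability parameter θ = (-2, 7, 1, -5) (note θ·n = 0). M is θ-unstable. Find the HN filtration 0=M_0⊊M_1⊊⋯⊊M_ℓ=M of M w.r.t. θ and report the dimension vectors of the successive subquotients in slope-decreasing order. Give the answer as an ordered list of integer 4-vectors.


Interval decomposition of M: I[1,1]^2, I[1,4], I[3,3]^3.
HN type (ℓ=2): μ^(1)=1; μ^(2)=-2

((0, 1, 4, 1); (3, 0, 0, 0))


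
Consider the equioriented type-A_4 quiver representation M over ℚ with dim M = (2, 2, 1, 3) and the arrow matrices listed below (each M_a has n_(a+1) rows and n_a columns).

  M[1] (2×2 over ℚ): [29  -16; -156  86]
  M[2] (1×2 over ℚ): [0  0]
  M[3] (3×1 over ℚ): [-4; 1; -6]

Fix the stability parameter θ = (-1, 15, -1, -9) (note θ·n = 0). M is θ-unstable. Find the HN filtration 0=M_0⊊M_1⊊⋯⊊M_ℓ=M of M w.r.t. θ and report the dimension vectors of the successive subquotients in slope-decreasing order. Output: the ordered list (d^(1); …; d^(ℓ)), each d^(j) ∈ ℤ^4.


Barcode: M ≅ I[1,2]^2, I[3,4], I[4,4]^2. HN layers by μ_θ (4 steps, strictly decreasing):
  μ^(1)=15; μ^(2)=-1; μ^(3)=-5; μ^(4)=-9

((0, 2, 0, 0); (2, 0, 0, 0); (0, 0, 1, 1); (0, 0, 0, 2))


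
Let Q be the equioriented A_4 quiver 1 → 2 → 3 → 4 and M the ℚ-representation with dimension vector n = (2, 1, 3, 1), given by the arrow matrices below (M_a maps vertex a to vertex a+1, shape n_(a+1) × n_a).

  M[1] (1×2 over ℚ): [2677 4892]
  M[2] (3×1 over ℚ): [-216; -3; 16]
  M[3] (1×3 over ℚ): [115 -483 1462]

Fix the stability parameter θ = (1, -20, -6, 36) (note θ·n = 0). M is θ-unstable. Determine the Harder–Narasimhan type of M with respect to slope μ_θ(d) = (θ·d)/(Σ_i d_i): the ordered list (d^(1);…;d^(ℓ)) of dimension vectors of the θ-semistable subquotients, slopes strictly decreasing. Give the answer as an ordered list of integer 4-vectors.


Interval decomposition of M: I[1,1], I[1,4], I[3,3]^2.
HN type (ℓ=4): μ^(1)=36; μ^(2)=1; μ^(3)=-6; μ^(4)=-19/2

((0, 0, 0, 1); (1, 0, 0, 0); (0, 0, 3, 0); (1, 1, 0, 0))
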